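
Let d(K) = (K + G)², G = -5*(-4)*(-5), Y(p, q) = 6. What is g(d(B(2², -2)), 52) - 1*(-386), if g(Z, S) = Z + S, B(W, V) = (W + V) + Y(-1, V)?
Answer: 8902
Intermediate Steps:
B(W, V) = 6 + V + W (B(W, V) = (W + V) + 6 = (V + W) + 6 = 6 + V + W)
G = -100 (G = 20*(-5) = -100)
d(K) = (-100 + K)² (d(K) = (K - 100)² = (-100 + K)²)
g(Z, S) = S + Z
g(d(B(2², -2)), 52) - 1*(-386) = (52 + (-100 + (6 - 2 + 2²))²) - 1*(-386) = (52 + (-100 + (6 - 2 + 4))²) + 386 = (52 + (-100 + 8)²) + 386 = (52 + (-92)²) + 386 = (52 + 8464) + 386 = 8516 + 386 = 8902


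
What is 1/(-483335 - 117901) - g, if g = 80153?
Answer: -48190869109/601236 ≈ -80153.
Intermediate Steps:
1/(-483335 - 117901) - g = 1/(-483335 - 117901) - 1*80153 = 1/(-601236) - 80153 = -1/601236 - 80153 = -48190869109/601236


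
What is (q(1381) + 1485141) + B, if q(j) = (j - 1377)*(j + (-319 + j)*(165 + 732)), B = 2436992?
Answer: 7738113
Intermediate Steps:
q(j) = (-286143 + 898*j)*(-1377 + j) (q(j) = (-1377 + j)*(j + (-319 + j)*897) = (-1377 + j)*(j + (-286143 + 897*j)) = (-1377 + j)*(-286143 + 898*j) = (-286143 + 898*j)*(-1377 + j))
(q(1381) + 1485141) + B = ((394018911 - 1522689*1381 + 898*1381**2) + 1485141) + 2436992 = ((394018911 - 2102833509 + 898*1907161) + 1485141) + 2436992 = ((394018911 - 2102833509 + 1712630578) + 1485141) + 2436992 = (3815980 + 1485141) + 2436992 = 5301121 + 2436992 = 7738113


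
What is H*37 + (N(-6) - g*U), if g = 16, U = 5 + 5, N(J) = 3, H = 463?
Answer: 16974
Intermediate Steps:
U = 10
H*37 + (N(-6) - g*U) = 463*37 + (3 - 16*10) = 17131 + (3 - 1*160) = 17131 + (3 - 160) = 17131 - 157 = 16974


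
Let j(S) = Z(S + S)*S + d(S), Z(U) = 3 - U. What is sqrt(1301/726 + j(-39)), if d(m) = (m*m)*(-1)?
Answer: I*sqrt(20378274)/66 ≈ 68.397*I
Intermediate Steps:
d(m) = -m**2 (d(m) = m**2*(-1) = -m**2)
j(S) = -S**2 + S*(3 - 2*S) (j(S) = (3 - (S + S))*S - S**2 = (3 - 2*S)*S - S**2 = S*(3 - 2*S) - S**2 = -S**2 + S*(3 - 2*S))
sqrt(1301/726 + j(-39)) = sqrt(1301/726 + 3*(-39)*(1 - 1*(-39))) = sqrt(1301*(1/726) + 3*(-39)*(1 + 39)) = sqrt(1301/726 + 3*(-39)*40) = sqrt(1301/726 - 4680) = sqrt(-3396379/726) = I*sqrt(20378274)/66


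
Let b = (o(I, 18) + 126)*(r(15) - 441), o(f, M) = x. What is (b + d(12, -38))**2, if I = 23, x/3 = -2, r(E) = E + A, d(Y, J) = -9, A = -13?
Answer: 2776130721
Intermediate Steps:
r(E) = -13 + E (r(E) = E - 13 = -13 + E)
x = -6 (x = 3*(-2) = -6)
o(f, M) = -6
b = -52680 (b = (-6 + 126)*((-13 + 15) - 441) = 120*(2 - 441) = 120*(-439) = -52680)
(b + d(12, -38))**2 = (-52680 - 9)**2 = (-52689)**2 = 2776130721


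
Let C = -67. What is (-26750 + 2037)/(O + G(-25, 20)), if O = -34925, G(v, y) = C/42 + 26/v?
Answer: 25948650/36674017 ≈ 0.70755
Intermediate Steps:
G(v, y) = -67/42 + 26/v
(-26750 + 2037)/(O + G(-25, 20)) = (-26750 + 2037)/(-34925 + (-67/42 + 26/(-25))) = -24713/(-34925 + (-67/42 + 26*(-1/25))) = -24713/(-34925 + (-67/42 - 26/25)) = -24713/(-34925 - 2767/1050) = -24713/(-36674017/1050) = -24713*(-1050/36674017) = 25948650/36674017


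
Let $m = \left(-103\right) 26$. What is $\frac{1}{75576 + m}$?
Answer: $\frac{1}{72898} \approx 1.3718 \cdot 10^{-5}$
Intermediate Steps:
$m = -2678$
$\frac{1}{75576 + m} = \frac{1}{75576 - 2678} = \frac{1}{72898}$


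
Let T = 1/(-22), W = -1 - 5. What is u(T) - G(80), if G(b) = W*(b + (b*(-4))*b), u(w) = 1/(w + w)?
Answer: -153131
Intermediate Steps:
W = -6
T = -1/22 ≈ -0.045455
u(w) = 1/(2*w)
G(b) = -6*b + 24*b**2 (G(b) = -6*(b + (b*(-4))*b) = -6*(b + (-4*b)*b) = -6*(b - 4*b**2) = -6*b + 24*b**2)
u(T) - G(80) = 1/(2*(-1/22)) - 6*80*(-1 + 4*80) = (1/2)*(-22) - 6*80*(-1 + 320) = -11 - 6*80*319 = -11 - 1*153120 = -11 - 153120 = -153131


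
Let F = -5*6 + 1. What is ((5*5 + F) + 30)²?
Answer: 676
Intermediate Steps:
F = -29 (F = -30 + 1 = -29)
((5*5 + F) + 30)² = ((5*5 - 29) + 30)² = ((25 - 29) + 30)² = (-4 + 30)² = 26² = 676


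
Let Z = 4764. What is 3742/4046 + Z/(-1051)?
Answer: -7671151/2126173 ≈ -3.6080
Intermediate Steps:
3742/4046 + Z/(-1051) = 3742/4046 + 4764/(-1051) = 3742*(1/4046) + 4764*(-1/1051) = 1871/2023 - 4764/1051 = -7671151/2126173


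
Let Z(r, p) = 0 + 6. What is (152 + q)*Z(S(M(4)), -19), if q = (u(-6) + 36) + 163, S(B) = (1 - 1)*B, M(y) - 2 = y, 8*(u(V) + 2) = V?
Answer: 4179/2 ≈ 2089.5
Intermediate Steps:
u(V) = -2 + V/8
M(y) = 2 + y
S(B) = 0 (S(B) = 0*B = 0)
q = 785/4 (q = ((-2 + (1/8)*(-6)) + 36) + 163 = ((-2 - 3/4) + 36) + 163 = (-11/4 + 36) + 163 = 133/4 + 163 = 785/4 ≈ 196.25)
Z(r, p) = 6
(152 + q)*Z(S(M(4)), -19) = (152 + 785/4)*6 = (1393/4)*6 = 4179/2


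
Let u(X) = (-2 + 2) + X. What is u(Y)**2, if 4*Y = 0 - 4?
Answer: 1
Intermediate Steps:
Y = -1 (Y = (0 - 4)/4 = (1/4)*(-4) = -1)
u(X) = X (u(X) = 0 + X = X)
u(Y)**2 = (-1)**2 = 1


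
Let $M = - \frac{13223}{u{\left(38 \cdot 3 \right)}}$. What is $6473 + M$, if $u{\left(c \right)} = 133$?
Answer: $\frac{121098}{19} \approx 6373.6$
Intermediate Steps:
$M = - \frac{1889}{19}$ ($M = - \frac{13223}{133} = \left(-13223\right) \frac{1}{133} = - \frac{1889}{19} \approx -99.421$)
$6473 + M = 6473 - \frac{1889}{19} = \frac{121098}{19}$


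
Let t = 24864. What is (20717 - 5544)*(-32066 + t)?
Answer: -109275946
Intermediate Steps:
(20717 - 5544)*(-32066 + t) = (20717 - 5544)*(-32066 + 24864) = 15173*(-7202) = -109275946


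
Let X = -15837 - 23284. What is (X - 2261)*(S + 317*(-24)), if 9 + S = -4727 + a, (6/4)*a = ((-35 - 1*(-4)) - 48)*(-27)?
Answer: 451974204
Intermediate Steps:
a = 1422 (a = 2*(((-35 - 1*(-4)) - 48)*(-27))/3 = 2*(((-35 + 4) - 48)*(-27))/3 = 2*((-31 - 48)*(-27))/3 = 2*(-79*(-27))/3 = (⅔)*2133 = 1422)
X = -39121
S = -3314 (S = -9 + (-4727 + 1422) = -9 - 3305 = -3314)
(X - 2261)*(S + 317*(-24)) = (-39121 - 2261)*(-3314 + 317*(-24)) = -41382*(-3314 - 7608) = -41382*(-10922) = 451974204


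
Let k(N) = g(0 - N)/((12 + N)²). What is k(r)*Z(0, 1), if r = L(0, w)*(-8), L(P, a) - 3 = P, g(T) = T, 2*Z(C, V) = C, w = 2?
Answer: 0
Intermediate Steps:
Z(C, V) = C/2
L(P, a) = 3 + P
r = -24 (r = (3 + 0)*(-8) = 3*(-8) = -24)
k(N) = -N/(12 + N)² (k(N) = (0 - N)/((12 + N)²) = (-N)/(12 + N)² = -N/(12 + N)²)
k(r)*Z(0, 1) = (-1*(-24)/(12 - 24)²)*((½)*0) = -1*(-24)/(-12)²*0 = -1*(-24)*1/144*0 = (⅙)*0 = 0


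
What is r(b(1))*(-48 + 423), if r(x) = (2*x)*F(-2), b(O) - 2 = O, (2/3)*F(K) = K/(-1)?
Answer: 6750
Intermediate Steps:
F(K) = -3*K/2 (F(K) = 3*(K/(-1))/2 = 3*(K*(-1))/2 = 3*(-K)/2 = -3*K/2)
b(O) = 2 + O
r(x) = 6*x (r(x) = (2*x)*(-3/2*(-2)) = (2*x)*3 = 6*x)
r(b(1))*(-48 + 423) = (6*(2 + 1))*(-48 + 423) = (6*3)*375 = 18*375 = 6750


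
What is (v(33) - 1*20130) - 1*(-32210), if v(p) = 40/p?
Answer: 398680/33 ≈ 12081.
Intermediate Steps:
(v(33) - 1*20130) - 1*(-32210) = (40/33 - 1*20130) - 1*(-32210) = (40*(1/33) - 20130) + 32210 = (40/33 - 20130) + 32210 = -664250/33 + 32210 = 398680/33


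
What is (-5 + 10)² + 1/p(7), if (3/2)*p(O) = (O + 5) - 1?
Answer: 553/22 ≈ 25.136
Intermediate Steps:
p(O) = 8/3 + 2*O/3 (p(O) = 2*((O + 5) - 1)/3 = 2*((5 + O) - 1)/3 = 2*(4 + O)/3 = 8/3 + 2*O/3)
(-5 + 10)² + 1/p(7) = (-5 + 10)² + 1/(8/3 + (⅔)*7) = 5² + 1/(8/3 + 14/3) = 25 + 1/(22/3) = 25 + 3/22 = 553/22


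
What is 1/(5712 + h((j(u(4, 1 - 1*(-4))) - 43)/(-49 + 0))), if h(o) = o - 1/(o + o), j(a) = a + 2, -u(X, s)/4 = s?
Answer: 5978/34151377 ≈ 0.00017504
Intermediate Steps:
u(X, s) = -4*s
j(a) = 2 + a
h(o) = o - 1/(2*o)
1/(5712 + h((j(u(4, 1 - 1*(-4))) - 43)/(-49 + 0))) = 1/(5712 + (((2 - 4*(1 - 1*(-4))) - 43)/(-49 + 0) - (-49 + 0)/((2 - 4*(1 - 1*(-4))) - 43)/2)) = 1/(5712 + (((2 - 4*(1 + 4)) - 43)/(-49) - (-49/((2 - 4*(1 + 4)) - 43))/2)) = 1/(5712 + (((2 - 4*5) - 43)*(-1/49) - (-49/((2 - 4*5) - 43))/2)) = 1/(5712 + (((2 - 20) - 43)*(-1/49) - (-49/((2 - 20) - 43))/2)) = 1/(5712 + ((-18 - 43)*(-1/49) - (-49/(-18 - 43))/2)) = 1/(5712 + (-61*(-1/49) - 1/(2*((-61*(-1/49)))))) = 1/(5712 + (61/49 - 1/(2*61/49))) = 1/(5712 + (61/49 - ½*49/61)) = 1/(5712 + (61/49 - 49/122)) = 1/(5712 + 5041/5978) = 1/(34151377/5978) = 5978/34151377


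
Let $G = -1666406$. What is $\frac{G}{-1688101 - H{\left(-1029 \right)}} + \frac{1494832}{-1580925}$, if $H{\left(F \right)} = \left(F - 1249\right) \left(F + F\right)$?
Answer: $- \frac{275876890546}{403213340325} \approx -0.6842$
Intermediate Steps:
$H{\left(F \right)} = 2 F \left(-1249 + F\right)$ ($H{\left(F \right)} = \left(-1249 + F\right) 2 F = 2 F \left(-1249 + F\right)$)
$\frac{G}{-1688101 - H{\left(-1029 \right)}} + \frac{1494832}{-1580925} = - \frac{1666406}{-1688101 - 2 \left(-1029\right) \left(-1249 - 1029\right)} + \frac{1494832}{-1580925} = - \frac{1666406}{-1688101 - 2 \left(-1029\right) \left(-2278\right)} + 1494832 \left(- \frac{1}{1580925}\right) = - \frac{1666406}{-1688101 - 4688124} - \frac{1494832}{1580925} = - \frac{1666406}{-6376225} - \frac{1494832}{1580925} = \left(-1666406\right) \left(- \frac{1}{6376225}\right) - \frac{1494832}{1580925} = \frac{1666406}{6376225} - \frac{1494832}{1580925} = - \frac{275876890546}{403213340325}$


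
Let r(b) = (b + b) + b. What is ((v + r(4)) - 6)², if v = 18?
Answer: 576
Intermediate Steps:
r(b) = 3*b (r(b) = 2*b + b = 3*b)
((v + r(4)) - 6)² = ((18 + 3*4) - 6)² = ((18 + 12) - 6)² = (30 - 6)² = 24² = 576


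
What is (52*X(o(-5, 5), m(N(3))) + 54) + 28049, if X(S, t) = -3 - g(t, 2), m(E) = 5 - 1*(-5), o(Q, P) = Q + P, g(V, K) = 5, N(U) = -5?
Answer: 27687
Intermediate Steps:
o(Q, P) = P + Q
m(E) = 10 (m(E) = 5 + 5 = 10)
X(S, t) = -8 (X(S, t) = -3 - 1*5 = -3 - 5 = -8)
(52*X(o(-5, 5), m(N(3))) + 54) + 28049 = (52*(-8) + 54) + 28049 = (-416 + 54) + 28049 = -362 + 28049 = 27687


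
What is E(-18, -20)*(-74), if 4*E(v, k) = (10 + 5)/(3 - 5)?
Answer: 555/4 ≈ 138.75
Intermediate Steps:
E(v, k) = -15/8 (E(v, k) = ((10 + 5)/(3 - 5))/4 = (15/(-2))/4 = (15*(-½))/4 = (¼)*(-15/2) = -15/8)
E(-18, -20)*(-74) = -15/8*(-74) = 555/4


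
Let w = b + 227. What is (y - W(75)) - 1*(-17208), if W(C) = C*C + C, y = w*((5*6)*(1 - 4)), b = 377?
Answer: -42852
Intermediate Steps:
w = 604 (w = 377 + 227 = 604)
y = -54360 (y = 604*((5*6)*(1 - 4)) = 604*(30*(-3)) = 604*(-90) = -54360)
W(C) = C + C**2 (W(C) = C**2 + C = C + C**2)
(y - W(75)) - 1*(-17208) = (-54360 - 75*(1 + 75)) - 1*(-17208) = (-54360 - 75*76) + 17208 = (-54360 - 1*5700) + 17208 = (-54360 - 5700) + 17208 = -60060 + 17208 = -42852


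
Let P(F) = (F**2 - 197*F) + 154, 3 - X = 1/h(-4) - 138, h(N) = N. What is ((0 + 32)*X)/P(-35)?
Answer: 2260/4137 ≈ 0.54629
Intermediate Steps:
X = 565/4 (X = 3 - (1/(-4) - 138) = 3 - (-1/4 - 138) = 3 - 1*(-553/4) = 3 + 553/4 = 565/4 ≈ 141.25)
P(F) = 154 + F**2 - 197*F
((0 + 32)*X)/P(-35) = ((0 + 32)*(565/4))/(154 + (-35)**2 - 197*(-35)) = (32*(565/4))/(154 + 1225 + 6895) = 4520/8274 = 4520*(1/8274) = 2260/4137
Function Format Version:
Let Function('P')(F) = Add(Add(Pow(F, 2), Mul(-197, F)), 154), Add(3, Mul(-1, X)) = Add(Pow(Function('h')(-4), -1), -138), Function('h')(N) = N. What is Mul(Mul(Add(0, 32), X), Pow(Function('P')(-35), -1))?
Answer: Rational(2260, 4137) ≈ 0.54629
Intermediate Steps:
X = Rational(565, 4) (X = Add(3, Mul(-1, Add(Pow(-4, -1), -138))) = Add(3, Mul(-1, Add(Rational(-1, 4), -138))) = Add(3, Mul(-1, Rational(-553, 4))) = Add(3, Rational(553, 4)) = Rational(565, 4) ≈ 141.25)
Function('P')(F) = Add(154, Pow(F, 2), Mul(-197, F))
Mul(Mul(Add(0, 32), X), Pow(Function('P')(-35), -1)) = Mul(Mul(Add(0, 32), Rational(565, 4)), Pow(Add(154, Pow(-35, 2), Mul(-197, -35)), -1)) = Mul(Mul(32, Rational(565, 4)), Pow(Add(154, 1225, 6895), -1)) = Mul(4520, Pow(8274, -1)) = Mul(4520, Rational(1, 8274)) = Rational(2260, 4137)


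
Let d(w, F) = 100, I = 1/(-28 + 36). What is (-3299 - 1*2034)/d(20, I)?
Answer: -5333/100 ≈ -53.330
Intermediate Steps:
I = ⅛ (I = 1/8 = ⅛ ≈ 0.12500)
(-3299 - 1*2034)/d(20, I) = (-3299 - 1*2034)/100 = (-3299 - 2034)*(1/100) = -5333*1/100 = -5333/100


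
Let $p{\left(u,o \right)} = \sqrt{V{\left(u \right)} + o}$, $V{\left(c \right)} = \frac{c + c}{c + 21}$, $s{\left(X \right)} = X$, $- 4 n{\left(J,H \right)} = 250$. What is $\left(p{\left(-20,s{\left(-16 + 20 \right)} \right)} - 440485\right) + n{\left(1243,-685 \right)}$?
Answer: $- \frac{881095}{2} + 6 i \approx -4.4055 \cdot 10^{5} + 6.0 i$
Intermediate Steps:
$n{\left(J,H \right)} = - \frac{125}{2}$ ($n{\left(J,H \right)} = \left(- \frac{1}{4}\right) 250 = - \frac{125}{2}$)
$V{\left(c \right)} = \frac{2 c}{21 + c}$
$p{\left(u,o \right)} = \sqrt{o + \frac{2 u}{21 + u}}$ ($p{\left(u,o \right)} = \sqrt{\frac{2 u}{21 + u} + o} = \sqrt{o + \frac{2 u}{21 + u}}$)
$\left(p{\left(-20,s{\left(-16 + 20 \right)} \right)} - 440485\right) + n{\left(1243,-685 \right)} = \left(\sqrt{\frac{2 \left(-20\right) + \left(-16 + 20\right) \left(21 - 20\right)}{21 - 20}} - 440485\right) - \frac{125}{2} = \left(\sqrt{\frac{-40 + 4 \cdot 1}{1}} - 440485\right) - \frac{125}{2} = \left(\sqrt{1 \left(-40 + 4\right)} - 440485\right) - \frac{125}{2} = \left(\sqrt{1 \left(-36\right)} - 440485\right) - \frac{125}{2} = \left(\sqrt{-36} - 440485\right) - \frac{125}{2} = \left(6 i - 440485\right) - \frac{125}{2} = \left(-440485 + 6 i\right) - \frac{125}{2} = - \frac{881095}{2} + 6 i$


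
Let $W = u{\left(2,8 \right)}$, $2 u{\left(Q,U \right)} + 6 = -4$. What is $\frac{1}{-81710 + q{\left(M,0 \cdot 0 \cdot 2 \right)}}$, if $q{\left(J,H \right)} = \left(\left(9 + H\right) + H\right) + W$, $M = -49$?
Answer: $- \frac{1}{81706} \approx -1.2239 \cdot 10^{-5}$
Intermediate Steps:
$u{\left(Q,U \right)} = -5$ ($u{\left(Q,U \right)} = -3 + \frac{1}{2} \left(-4\right) = -3 - 2 = -5$)
$W = -5$
$q{\left(J,H \right)} = 4 + 2 H$ ($q{\left(J,H \right)} = \left(\left(9 + H\right) + H\right) - 5 = \left(9 + 2 H\right) - 5 = 4 + 2 H$)
$\frac{1}{-81710 + q{\left(M,0 \cdot 0 \cdot 2 \right)}} = \frac{1}{-81710 + \left(4 + 2 \cdot 0 \cdot 0 \cdot 2\right)} = \frac{1}{-81710 + \left(4 + 2 \cdot 0 \cdot 2\right)} = \frac{1}{-81710 + \left(4 + 2 \cdot 0\right)} = \frac{1}{-81710 + \left(4 + 0\right)} = \frac{1}{-81710 + 4} = \frac{1}{-81706} = - \frac{1}{81706}$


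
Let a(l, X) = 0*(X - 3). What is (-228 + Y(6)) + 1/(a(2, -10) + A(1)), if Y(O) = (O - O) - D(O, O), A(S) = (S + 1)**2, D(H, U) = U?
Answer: -935/4 ≈ -233.75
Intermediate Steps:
a(l, X) = 0 (a(l, X) = 0*(-3 + X) = 0)
A(S) = (1 + S)**2
Y(O) = -O (Y(O) = (O - O) - O = 0 - O = -O)
(-228 + Y(6)) + 1/(a(2, -10) + A(1)) = (-228 - 1*6) + 1/(0 + (1 + 1)**2) = (-228 - 6) + 1/(0 + 2**2) = -234 + 1/(0 + 4) = -234 + 1/4 = -935/4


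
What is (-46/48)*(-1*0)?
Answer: 0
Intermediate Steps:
(-46/48)*(-1*0) = -46*1/48*0 = -23/24*0 = 0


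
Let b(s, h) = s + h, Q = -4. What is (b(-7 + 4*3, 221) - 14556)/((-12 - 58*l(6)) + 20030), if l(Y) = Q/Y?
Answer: -4299/6017 ≈ -0.71448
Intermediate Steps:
b(s, h) = h + s
l(Y) = -4/Y
(b(-7 + 4*3, 221) - 14556)/((-12 - 58*l(6)) + 20030) = ((221 + (-7 + 4*3)) - 14556)/((-12 - (-232)/6) + 20030) = ((221 + (-7 + 12)) - 14556)/((-12 - (-232)/6) + 20030) = ((221 + 5) - 14556)/((-12 - 58*(-⅔)) + 20030) = (226 - 14556)/((-12 + 116/3) + 20030) = -14330/(80/3 + 20030) = -14330/60170/3 = -14330*3/60170 = -4299/6017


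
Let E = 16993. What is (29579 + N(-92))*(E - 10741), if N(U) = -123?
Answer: 184158912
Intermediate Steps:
(29579 + N(-92))*(E - 10741) = (29579 - 123)*(16993 - 10741) = 29456*6252 = 184158912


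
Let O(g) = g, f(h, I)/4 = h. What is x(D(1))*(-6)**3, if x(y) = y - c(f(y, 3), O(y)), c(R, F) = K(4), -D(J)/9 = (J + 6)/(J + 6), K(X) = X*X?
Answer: 5400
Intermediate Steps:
f(h, I) = 4*h
K(X) = X**2
D(J) = -9 (D(J) = -9*(J + 6)/(J + 6) = -9*(6 + J)/(6 + J) = -9*1 = -9)
c(R, F) = 16 (c(R, F) = 4**2 = 16)
x(y) = -16 + y (x(y) = y - 1*16 = y - 16 = -16 + y)
x(D(1))*(-6)**3 = (-16 - 9)*(-6)**3 = -25*(-216) = 5400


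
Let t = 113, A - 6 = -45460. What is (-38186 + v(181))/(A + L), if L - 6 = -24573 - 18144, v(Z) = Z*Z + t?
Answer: 5312/88165 ≈ 0.060251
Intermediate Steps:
A = -45454 (A = 6 - 45460 = -45454)
v(Z) = 113 + Z² (v(Z) = Z*Z + 113 = Z² + 113 = 113 + Z²)
L = -42711 (L = 6 + (-24573 - 18144) = 6 - 42717 = -42711)
(-38186 + v(181))/(A + L) = (-38186 + (113 + 181²))/(-45454 - 42711) = (-38186 + (113 + 32761))/(-88165) = (-38186 + 32874)*(-1/88165) = -5312*(-1/88165) = 5312/88165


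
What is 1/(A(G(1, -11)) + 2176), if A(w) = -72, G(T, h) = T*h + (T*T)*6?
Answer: 1/2104 ≈ 0.00047529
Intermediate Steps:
G(T, h) = 6*T² + T*h (G(T, h) = T*h + T²*6 = T*h + 6*T² = 6*T² + T*h)
1/(A(G(1, -11)) + 2176) = 1/(-72 + 2176) = 1/2104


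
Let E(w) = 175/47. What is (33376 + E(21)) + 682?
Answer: 1600901/47 ≈ 34062.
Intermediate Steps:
E(w) = 175/47 (E(w) = 175*(1/47) = 175/47)
(33376 + E(21)) + 682 = (33376 + 175/47) + 682 = 1568847/47 + 682 = 1600901/47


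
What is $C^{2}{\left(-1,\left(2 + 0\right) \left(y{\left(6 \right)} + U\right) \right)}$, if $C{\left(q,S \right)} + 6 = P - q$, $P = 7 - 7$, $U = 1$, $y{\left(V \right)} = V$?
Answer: $25$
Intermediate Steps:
$P = 0$ ($P = 7 - 7 = 0$)
$C{\left(q,S \right)} = -6 - q$ ($C{\left(q,S \right)} = -6 + \left(0 - q\right) = -6 - q$)
$C^{2}{\left(-1,\left(2 + 0\right) \left(y{\left(6 \right)} + U\right) \right)} = \left(-6 - -1\right)^{2} = \left(-6 + 1\right)^{2} = \left(-5\right)^{2} = 25$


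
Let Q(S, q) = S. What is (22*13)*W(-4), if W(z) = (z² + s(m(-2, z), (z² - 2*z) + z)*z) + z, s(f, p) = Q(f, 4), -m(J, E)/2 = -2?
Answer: -1144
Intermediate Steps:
m(J, E) = 4 (m(J, E) = -2*(-2) = 4)
s(f, p) = f
W(z) = z² + 5*z (W(z) = (z² + 4*z) + z = z² + 5*z)
(22*13)*W(-4) = (22*13)*(-4*(5 - 4)) = 286*(-4*1) = 286*(-4) = -1144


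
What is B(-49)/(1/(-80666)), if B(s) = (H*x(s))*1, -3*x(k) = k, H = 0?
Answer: 0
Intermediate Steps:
x(k) = -k/3
B(s) = 0 (B(s) = (0*(-s/3))*1 = 0*1 = 0)
B(-49)/(1/(-80666)) = 0/(1/(-80666)) = 0/(-1/80666) = 0*(-80666) = 0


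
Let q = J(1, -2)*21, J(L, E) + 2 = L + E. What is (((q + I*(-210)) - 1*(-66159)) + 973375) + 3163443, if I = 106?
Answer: 4180654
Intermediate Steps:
J(L, E) = -2 + E + L (J(L, E) = -2 + (L + E) = -2 + (E + L) = -2 + E + L)
q = -63 (q = (-2 - 2 + 1)*21 = -3*21 = -63)
(((q + I*(-210)) - 1*(-66159)) + 973375) + 3163443 = (((-63 + 106*(-210)) - 1*(-66159)) + 973375) + 3163443 = (((-63 - 22260) + 66159) + 973375) + 3163443 = ((-22323 + 66159) + 973375) + 3163443 = (43836 + 973375) + 3163443 = 1017211 + 3163443 = 4180654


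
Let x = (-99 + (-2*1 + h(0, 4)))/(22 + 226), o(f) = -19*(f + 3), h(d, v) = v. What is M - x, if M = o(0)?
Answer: -14039/248 ≈ -56.609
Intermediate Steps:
o(f) = -57 - 19*f (o(f) = -19*(3 + f) = -57 - 19*f)
M = -57 (M = -57 - 19*0 = -57 + 0 = -57)
x = -97/248 (x = (-99 + (-2*1 + 4))/(22 + 226) = (-99 + (-2 + 4))/248 = (-99 + 2)*(1/248) = -97*1/248 = -97/248 ≈ -0.39113)
M - x = -57 - 1*(-97/248) = -57 + 97/248 = -14039/248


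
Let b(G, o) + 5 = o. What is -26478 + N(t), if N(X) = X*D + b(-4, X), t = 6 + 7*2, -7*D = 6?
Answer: -185361/7 ≈ -26480.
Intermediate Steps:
D = -6/7 (D = -1/7*6 = -6/7 ≈ -0.85714)
b(G, o) = -5 + o
t = 20 (t = 6 + 14 = 20)
N(X) = -5 + X/7 (N(X) = X*(-6/7) + (-5 + X) = -6*X/7 + (-5 + X) = -5 + X/7)
-26478 + N(t) = -26478 + (-5 + (1/7)*20) = -26478 + (-5 + 20/7) = -26478 - 15/7 = -185361/7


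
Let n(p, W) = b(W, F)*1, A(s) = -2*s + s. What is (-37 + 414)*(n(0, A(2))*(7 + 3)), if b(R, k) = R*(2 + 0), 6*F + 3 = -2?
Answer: -15080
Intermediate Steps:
F = -5/6 (F = -1/2 + (1/6)*(-2) = -1/2 - 1/3 = -5/6 ≈ -0.83333)
A(s) = -s
b(R, k) = 2*R (b(R, k) = R*2 = 2*R)
n(p, W) = 2*W (n(p, W) = (2*W)*1 = 2*W)
(-37 + 414)*(n(0, A(2))*(7 + 3)) = (-37 + 414)*((2*(-1*2))*(7 + 3)) = 377*((2*(-2))*10) = 377*(-4*10) = 377*(-40) = -15080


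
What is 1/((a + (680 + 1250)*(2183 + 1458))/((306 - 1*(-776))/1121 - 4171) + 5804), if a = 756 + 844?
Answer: 519401/2139136034 ≈ 0.00024281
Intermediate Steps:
a = 1600
1/((a + (680 + 1250)*(2183 + 1458))/((306 - 1*(-776))/1121 - 4171) + 5804) = 1/((1600 + (680 + 1250)*(2183 + 1458))/((306 - 1*(-776))/1121 - 4171) + 5804) = 1/((1600 + 1930*3641)/((306 + 776)*(1/1121) - 4171) + 5804) = 1/((1600 + 7027130)/(1082*(1/1121) - 4171) + 5804) = 1/(7028730/(1082/1121 - 4171) + 5804) = 1/(7028730/(-4674609/1121) + 5804) = 1/(7028730*(-1121/4674609) + 5804) = 1/(-875467370/519401 + 5804) = 1/(2139136034/519401) = 519401/2139136034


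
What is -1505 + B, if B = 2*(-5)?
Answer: -1515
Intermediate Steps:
B = -10
-1505 + B = -1505 - 10 = -1515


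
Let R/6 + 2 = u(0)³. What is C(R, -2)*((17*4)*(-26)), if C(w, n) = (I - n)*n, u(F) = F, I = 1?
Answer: 10608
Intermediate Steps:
R = -12 (R = -12 + 6*0³ = -12 + 6*0 = -12 + 0 = -12)
C(w, n) = n*(1 - n) (C(w, n) = (1 - n)*n = n*(1 - n))
C(R, -2)*((17*4)*(-26)) = (-2*(1 - 1*(-2)))*((17*4)*(-26)) = (-2*(1 + 2))*(68*(-26)) = -2*3*(-1768) = -6*(-1768) = 10608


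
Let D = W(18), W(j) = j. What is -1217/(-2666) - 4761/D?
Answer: -351970/1333 ≈ -264.04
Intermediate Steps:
D = 18
-1217/(-2666) - 4761/D = -1217/(-2666) - 4761/18 = -1217*(-1/2666) - 4761*1/18 = 1217/2666 - 529/2 = -351970/1333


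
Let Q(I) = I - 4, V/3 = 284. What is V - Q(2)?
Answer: 854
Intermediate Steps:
V = 852 (V = 3*284 = 852)
Q(I) = -4 + I
V - Q(2) = 852 - (-4 + 2) = 852 - 1*(-2) = 852 + 2 = 854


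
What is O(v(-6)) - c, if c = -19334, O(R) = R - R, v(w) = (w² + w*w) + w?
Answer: 19334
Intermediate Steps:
v(w) = w + 2*w² (v(w) = (w² + w²) + w = 2*w² + w = w + 2*w²)
O(R) = 0
O(v(-6)) - c = 0 - 1*(-19334) = 0 + 19334 = 19334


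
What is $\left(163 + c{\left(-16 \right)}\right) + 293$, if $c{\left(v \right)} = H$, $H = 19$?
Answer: $475$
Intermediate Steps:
$c{\left(v \right)} = 19$
$\left(163 + c{\left(-16 \right)}\right) + 293 = \left(163 + 19\right) + 293 = 182 + 293 = 475$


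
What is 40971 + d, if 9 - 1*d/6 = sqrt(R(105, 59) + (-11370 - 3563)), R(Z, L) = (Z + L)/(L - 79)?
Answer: 41025 - 6*I*sqrt(373530)/5 ≈ 41025.0 - 733.41*I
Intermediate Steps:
R(Z, L) = (L + Z)/(-79 + L)
d = 54 - 6*I*sqrt(373530)/5 (d = 54 - 6*sqrt((59 + 105)/(-79 + 59) + (-11370 - 3563)) = 54 - 6*sqrt(164/(-20) - 14933) = 54 - 6*sqrt(-1/20*164 - 14933) = 54 - 6*sqrt(-41/5 - 14933) = 54 - 6*I*sqrt(373530)/5 ≈ 54.0 - 733.41*I)
40971 + d = 40971 + (54 - 6*I*sqrt(373530)/5) = 41025 - 6*I*sqrt(373530)/5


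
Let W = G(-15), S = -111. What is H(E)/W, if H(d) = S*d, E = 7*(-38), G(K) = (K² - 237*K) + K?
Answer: 9842/1255 ≈ 7.8422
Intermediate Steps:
G(K) = K² - 236*K
E = -266
H(d) = -111*d
W = 3765 (W = -15*(-236 - 15) = -15*(-251) = 3765)
H(E)/W = -111*(-266)/3765 = 29526*(1/3765) = 9842/1255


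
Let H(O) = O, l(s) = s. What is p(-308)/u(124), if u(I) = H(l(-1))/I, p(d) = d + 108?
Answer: 24800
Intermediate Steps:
p(d) = 108 + d
u(I) = -1/I
p(-308)/u(124) = (108 - 308)/((-1/124)) = -200/((-1*1/124)) = -200/(-1/124) = -200*(-124) = 24800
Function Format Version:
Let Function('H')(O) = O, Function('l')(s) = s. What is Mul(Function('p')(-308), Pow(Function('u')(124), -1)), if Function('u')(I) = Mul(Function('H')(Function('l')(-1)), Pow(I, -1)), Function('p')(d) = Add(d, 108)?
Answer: 24800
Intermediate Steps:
Function('p')(d) = Add(108, d)
Function('u')(I) = Mul(-1, Pow(I, -1))
Mul(Function('p')(-308), Pow(Function('u')(124), -1)) = Mul(Add(108, -308), Pow(Mul(-1, Pow(124, -1)), -1)) = Mul(-200, Pow(Mul(-1, Rational(1, 124)), -1)) = Mul(-200, Pow(Rational(-1, 124), -1)) = Mul(-200, -124) = 24800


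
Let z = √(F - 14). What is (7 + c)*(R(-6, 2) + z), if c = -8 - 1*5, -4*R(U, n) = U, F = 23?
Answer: -27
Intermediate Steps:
R(U, n) = -U/4
z = 3 (z = √(23 - 14) = √9 = 3)
c = -13 (c = -8 - 5 = -13)
(7 + c)*(R(-6, 2) + z) = (7 - 13)*(-¼*(-6) + 3) = -6*(3/2 + 3) = -6*9/2 = -27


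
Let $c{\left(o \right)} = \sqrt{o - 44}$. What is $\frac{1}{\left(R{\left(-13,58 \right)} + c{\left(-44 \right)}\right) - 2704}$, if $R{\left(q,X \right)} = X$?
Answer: $- \frac{1323}{3500702} - \frac{i \sqrt{22}}{3500702} \approx -0.00037792 - 1.3398 \cdot 10^{-6} i$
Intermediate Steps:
$c{\left(o \right)} = \sqrt{-44 + o}$
$\frac{1}{\left(R{\left(-13,58 \right)} + c{\left(-44 \right)}\right) - 2704} = \frac{1}{\left(58 + \sqrt{-44 - 44}\right) - 2704} = \frac{1}{\left(58 + \sqrt{-88}\right) - 2704} = \frac{1}{\left(58 + 2 i \sqrt{22}\right) - 2704} = \frac{1}{-2646 + 2 i \sqrt{22}}$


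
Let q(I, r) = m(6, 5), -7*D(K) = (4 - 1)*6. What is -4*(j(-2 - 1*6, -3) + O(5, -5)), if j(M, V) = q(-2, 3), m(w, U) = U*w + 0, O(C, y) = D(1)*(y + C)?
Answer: -120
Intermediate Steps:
D(K) = -18/7 (D(K) = -(4 - 1)*6/7 = -3*6/7 = -⅐*18 = -18/7)
O(C, y) = -18*C/7 - 18*y/7 (O(C, y) = -18*(y + C)/7 = -18*(C + y)/7 = -18*C/7 - 18*y/7)
m(w, U) = U*w
q(I, r) = 30 (q(I, r) = 5*6 = 30)
j(M, V) = 30
-4*(j(-2 - 1*6, -3) + O(5, -5)) = -4*(30 + (-18/7*5 - 18/7*(-5))) = -4*(30 + (-90/7 + 90/7)) = -4*(30 + 0) = -4*30 = -120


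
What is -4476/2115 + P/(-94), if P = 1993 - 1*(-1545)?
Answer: -28027/705 ≈ -39.755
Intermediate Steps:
P = 3538 (P = 1993 + 1545 = 3538)
-4476/2115 + P/(-94) = -4476/2115 + 3538/(-94) = -4476*1/2115 + 3538*(-1/94) = -1492/705 - 1769/47 = -28027/705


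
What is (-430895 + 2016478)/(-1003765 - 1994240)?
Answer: -1585583/2998005 ≈ -0.52888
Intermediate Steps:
(-430895 + 2016478)/(-1003765 - 1994240) = 1585583/(-2998005) = 1585583*(-1/2998005) = -1585583/2998005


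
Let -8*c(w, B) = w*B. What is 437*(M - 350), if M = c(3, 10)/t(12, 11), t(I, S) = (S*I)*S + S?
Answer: -47108945/308 ≈ -1.5295e+5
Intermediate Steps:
c(w, B) = -B*w/8 (c(w, B) = -w*B/8 = -B*w/8)
t(I, S) = S + I*S**2 (t(I, S) = (I*S)*S + S = I*S**2 + S = S + I*S**2)
M = -15/5852 (M = (-1/8*10*3)/((11*(1 + 12*11))) = -15*1/(11*(1 + 132))/4 = -15/(4*(11*133)) = -15/4/1463 = -15/4*1/1463 = -15/5852 ≈ -0.0025632)
437*(M - 350) = 437*(-15/5852 - 350) = 437*(-2048215/5852) = -47108945/308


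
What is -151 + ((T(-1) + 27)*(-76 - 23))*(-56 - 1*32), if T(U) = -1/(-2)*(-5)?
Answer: 213293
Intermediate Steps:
T(U) = -5/2 (T(U) = -1*(-½)*(-5) = (½)*(-5) = -5/2)
-151 + ((T(-1) + 27)*(-76 - 23))*(-56 - 1*32) = -151 + ((-5/2 + 27)*(-76 - 23))*(-56 - 1*32) = -151 + ((49/2)*(-99))*(-56 - 32) = -151 - 4851/2*(-88) = -151 + 213444 = 213293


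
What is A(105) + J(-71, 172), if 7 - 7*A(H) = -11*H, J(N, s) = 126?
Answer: 292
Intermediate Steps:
A(H) = 1 + 11*H/7 (A(H) = 1 - (-11)*H/7 = 1 + 11*H/7)
A(105) + J(-71, 172) = (1 + (11/7)*105) + 126 = (1 + 165) + 126 = 166 + 126 = 292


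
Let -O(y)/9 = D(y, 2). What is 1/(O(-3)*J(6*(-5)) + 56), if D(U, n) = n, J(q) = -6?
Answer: 1/164 ≈ 0.0060976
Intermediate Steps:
O(y) = -18 (O(y) = -9*2 = -18)
1/(O(-3)*J(6*(-5)) + 56) = 1/(-18*(-6) + 56) = 1/(108 + 56) = 1/164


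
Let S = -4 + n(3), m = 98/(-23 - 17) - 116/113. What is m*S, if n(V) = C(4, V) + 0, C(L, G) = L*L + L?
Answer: -31428/565 ≈ -55.625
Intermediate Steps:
C(L, G) = L + L² (C(L, G) = L² + L = L + L²)
m = -7857/2260 (m = 98/(-40) - 116*1/113 = 98*(-1/40) - 116/113 = -49/20 - 116/113 = -7857/2260 ≈ -3.4765)
n(V) = 20 (n(V) = 4*(1 + 4) + 0 = 4*5 + 0 = 20 + 0 = 20)
S = 16 (S = -4 + 20 = 16)
m*S = -7857/2260*16 = -31428/565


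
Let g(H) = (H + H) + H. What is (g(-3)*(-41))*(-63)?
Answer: -23247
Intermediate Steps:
g(H) = 3*H (g(H) = 2*H + H = 3*H)
(g(-3)*(-41))*(-63) = ((3*(-3))*(-41))*(-63) = -9*(-41)*(-63) = 369*(-63) = -23247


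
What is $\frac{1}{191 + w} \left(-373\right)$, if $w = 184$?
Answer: $- \frac{373}{375} \approx -0.99467$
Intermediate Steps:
$\frac{1}{191 + w} \left(-373\right) = \frac{1}{191 + 184} \left(-373\right) = \frac{1}{375} \left(-373\right) = - \frac{373}{375}$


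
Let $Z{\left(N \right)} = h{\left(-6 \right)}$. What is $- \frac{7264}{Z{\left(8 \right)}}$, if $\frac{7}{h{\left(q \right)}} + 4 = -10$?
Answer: $14528$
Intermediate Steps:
$h{\left(q \right)} = - \frac{1}{2}$ ($h{\left(q \right)} = \frac{7}{-4 - 10} = \frac{7}{-14} = 7 \left(- \frac{1}{14}\right) = - \frac{1}{2}$)
$Z{\left(N \right)} = - \frac{1}{2}$
$- \frac{7264}{Z{\left(8 \right)}} = - \frac{7264}{- \frac{1}{2}} = \left(-7264\right) \left(-2\right) = 14528$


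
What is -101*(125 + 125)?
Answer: -25250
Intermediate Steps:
-101*(125 + 125) = -101*250 = -25250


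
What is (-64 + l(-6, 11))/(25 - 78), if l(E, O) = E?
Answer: 70/53 ≈ 1.3208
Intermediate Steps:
(-64 + l(-6, 11))/(25 - 78) = (-64 - 6)/(25 - 78) = -70/(-53) = -70*(-1/53) = 70/53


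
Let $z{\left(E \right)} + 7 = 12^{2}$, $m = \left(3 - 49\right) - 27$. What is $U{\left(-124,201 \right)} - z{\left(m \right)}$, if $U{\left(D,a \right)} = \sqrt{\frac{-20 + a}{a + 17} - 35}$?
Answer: $-137 + \frac{i \sqrt{1623882}}{218} \approx -137.0 + 5.8455 i$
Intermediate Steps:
$m = -73$ ($m = -46 - 27 = -73$)
$z{\left(E \right)} = 137$ ($z{\left(E \right)} = -7 + 12^{2} = -7 + 144 = 137$)
$U{\left(D,a \right)} = \sqrt{-35 + \frac{-20 + a}{17 + a}}$ ($U{\left(D,a \right)} = \sqrt{\frac{-20 + a}{17 + a} - 35} = \sqrt{-35 + \frac{-20 + a}{17 + a}}$)
$U{\left(-124,201 \right)} - z{\left(m \right)} = \sqrt{\frac{-615 - 6834}{17 + 201}} - 137 = \sqrt{\frac{-615 - 6834}{218}} - 137 = \sqrt{\frac{1}{218} \left(-7449\right)} - 137 = \sqrt{- \frac{7449}{218}} - 137 = \frac{i \sqrt{1623882}}{218} - 137 = -137 + \frac{i \sqrt{1623882}}{218}$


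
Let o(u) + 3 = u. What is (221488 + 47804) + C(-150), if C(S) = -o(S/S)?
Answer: 269294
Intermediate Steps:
o(u) = -3 + u
C(S) = 2 (C(S) = -(-3 + S/S) = -(-3 + 1) = -1*(-2) = 2)
(221488 + 47804) + C(-150) = (221488 + 47804) + 2 = 269292 + 2 = 269294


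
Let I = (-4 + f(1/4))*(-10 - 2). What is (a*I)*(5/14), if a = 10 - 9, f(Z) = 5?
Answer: -30/7 ≈ -4.2857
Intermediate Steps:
a = 1
I = -12 (I = (-4 + 5)*(-10 - 2) = 1*(-12) = -12)
(a*I)*(5/14) = (1*(-12))*(5/14) = -60/14 = -12*5/14 = -30/7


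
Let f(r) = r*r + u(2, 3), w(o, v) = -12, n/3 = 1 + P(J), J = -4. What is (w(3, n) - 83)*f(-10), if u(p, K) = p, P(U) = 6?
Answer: -9690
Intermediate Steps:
n = 21 (n = 3*(1 + 6) = 3*7 = 21)
f(r) = 2 + r² (f(r) = r*r + 2 = r² + 2 = 2 + r²)
(w(3, n) - 83)*f(-10) = (-12 - 83)*(2 + (-10)²) = -95*(2 + 100) = -95*102 = -9690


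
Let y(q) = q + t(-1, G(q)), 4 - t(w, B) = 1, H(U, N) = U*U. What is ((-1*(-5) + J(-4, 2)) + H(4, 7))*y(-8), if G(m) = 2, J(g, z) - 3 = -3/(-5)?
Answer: -123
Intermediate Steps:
H(U, N) = U²
J(g, z) = 18/5 (J(g, z) = 3 - 3/(-5) = 3 - 3*(-⅕) = 3 + ⅗ = 18/5)
t(w, B) = 3 (t(w, B) = 4 - 1*1 = 4 - 1 = 3)
y(q) = 3 + q (y(q) = q + 3 = 3 + q)
((-1*(-5) + J(-4, 2)) + H(4, 7))*y(-8) = ((-1*(-5) + 18/5) + 4²)*(3 - 8) = ((5 + 18/5) + 16)*(-5) = (43/5 + 16)*(-5) = (123/5)*(-5) = -123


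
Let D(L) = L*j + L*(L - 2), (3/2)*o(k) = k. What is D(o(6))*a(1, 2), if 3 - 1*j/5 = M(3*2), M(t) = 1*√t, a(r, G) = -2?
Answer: -136 + 40*√6 ≈ -38.020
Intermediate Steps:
o(k) = 2*k/3
M(t) = √t
j = 15 - 5*√6 ≈ 2.7526
D(L) = L*(-2 + L) + L*(15 - 5*√6) (D(L) = L*(15 - 5*√6) + L*(L - 2) = L*(15 - 5*√6) + L*(-2 + L) = L*(-2 + L) + L*(15 - 5*√6))
D(o(6))*a(1, 2) = (((⅔)*6)*(13 + (⅔)*6 - 5*√6))*(-2) = (4*(13 + 4 - 5*√6))*(-2) = (4*(17 - 5*√6))*(-2) = (68 - 20*√6)*(-2) = -136 + 40*√6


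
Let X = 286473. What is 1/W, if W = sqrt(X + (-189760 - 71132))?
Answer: sqrt(25581)/25581 ≈ 0.0062523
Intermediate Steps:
W = sqrt(25581) (W = sqrt(286473 + (-189760 - 71132)) = sqrt(286473 - 260892) = sqrt(25581) ≈ 159.94)
1/W = 1/(sqrt(25581)) = sqrt(25581)/25581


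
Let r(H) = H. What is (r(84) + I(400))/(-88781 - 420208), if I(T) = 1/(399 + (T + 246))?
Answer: -87781/531893505 ≈ -0.00016504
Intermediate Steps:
I(T) = 1/(645 + T) (I(T) = 1/(399 + (246 + T)) = 1/(645 + T))
(r(84) + I(400))/(-88781 - 420208) = (84 + 1/(645 + 400))/(-88781 - 420208) = (84 + 1/1045)/(-508989) = (84 + 1/1045)*(-1/508989) = (87781/1045)*(-1/508989) = -87781/531893505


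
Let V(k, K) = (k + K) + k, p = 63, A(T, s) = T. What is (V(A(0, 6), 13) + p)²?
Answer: 5776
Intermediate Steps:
V(k, K) = K + 2*k (V(k, K) = (K + k) + k = K + 2*k)
(V(A(0, 6), 13) + p)² = ((13 + 2*0) + 63)² = ((13 + 0) + 63)² = (13 + 63)² = 76² = 5776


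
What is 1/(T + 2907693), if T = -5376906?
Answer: -1/2469213 ≈ -4.0499e-7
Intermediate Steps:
1/(T + 2907693) = 1/(-5376906 + 2907693) = 1/(-2469213) = -1/2469213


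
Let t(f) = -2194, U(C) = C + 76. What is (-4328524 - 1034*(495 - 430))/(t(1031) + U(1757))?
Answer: 4395734/361 ≈ 12177.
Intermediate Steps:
U(C) = 76 + C
(-4328524 - 1034*(495 - 430))/(t(1031) + U(1757)) = (-4328524 - 1034*(495 - 430))/(-2194 + (76 + 1757)) = (-4328524 - 1034*65)/(-2194 + 1833) = (-4328524 - 67210)/(-361) = -4395734*(-1/361) = 4395734/361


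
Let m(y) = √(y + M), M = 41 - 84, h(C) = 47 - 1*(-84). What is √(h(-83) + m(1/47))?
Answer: √(289379 + 94*I*√23735)/47 ≈ 11.449 + 0.2863*I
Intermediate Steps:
h(C) = 131 (h(C) = 47 + 84 = 131)
M = -43
m(y) = √(-43 + y) (m(y) = √(y - 43) = √(-43 + y))
√(h(-83) + m(1/47)) = √(131 + √(-43 + 1/47)) = √(131 + √(-2020/47)) = √(131 + 2*I*√23735/47)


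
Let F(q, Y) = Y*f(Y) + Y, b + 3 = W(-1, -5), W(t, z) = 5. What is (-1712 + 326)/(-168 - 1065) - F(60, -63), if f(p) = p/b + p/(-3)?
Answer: -163681/274 ≈ -597.38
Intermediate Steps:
b = 2 (b = -3 + 5 = 2)
f(p) = p/6 (f(p) = p/2 + p/(-3) = p*(½) + p*(-⅓) = p/2 - p/3 = p/6)
F(q, Y) = Y + Y²/6 (F(q, Y) = Y*(Y/6) + Y = Y²/6 + Y = Y + Y²/6)
(-1712 + 326)/(-168 - 1065) - F(60, -63) = (-1712 + 326)/(-168 - 1065) - (-63)*(6 - 63)/6 = -1386/(-1233) - (-63)*(-57)/6 = -1386*(-1/1233) - 1*1197/2 = 154/137 - 1197/2 = -163681/274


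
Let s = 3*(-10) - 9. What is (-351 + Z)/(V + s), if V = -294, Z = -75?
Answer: 142/111 ≈ 1.2793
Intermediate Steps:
s = -39 (s = -30 - 9 = -39)
(-351 + Z)/(V + s) = (-351 - 75)/(-294 - 39) = -426/(-333) = -426*(-1/333) = 142/111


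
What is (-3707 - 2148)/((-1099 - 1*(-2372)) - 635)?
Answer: -5855/638 ≈ -9.1771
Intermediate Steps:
(-3707 - 2148)/((-1099 - 1*(-2372)) - 635) = -5855/((-1099 + 2372) - 635) = -5855/(1273 - 635) = -5855/638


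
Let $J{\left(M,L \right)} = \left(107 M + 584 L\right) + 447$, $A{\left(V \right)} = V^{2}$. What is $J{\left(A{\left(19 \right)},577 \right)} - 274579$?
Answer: $101463$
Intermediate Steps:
$J{\left(M,L \right)} = 447 + 107 M + 584 L$
$J{\left(A{\left(19 \right)},577 \right)} - 274579 = \left(447 + 107 \cdot 19^{2} + 584 \cdot 577\right) - 274579 = \left(447 + 107 \cdot 361 + 336968\right) - 274579 = \left(447 + 38627 + 336968\right) - 274579 = 376042 - 274579 = 101463$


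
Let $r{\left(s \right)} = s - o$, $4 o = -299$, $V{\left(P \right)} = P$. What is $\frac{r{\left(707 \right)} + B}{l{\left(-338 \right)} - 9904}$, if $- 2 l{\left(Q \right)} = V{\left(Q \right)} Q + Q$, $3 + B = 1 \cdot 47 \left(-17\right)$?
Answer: $\frac{81}{267428} \approx 0.00030289$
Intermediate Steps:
$B = -802$ ($B = -3 + 1 \cdot 47 \left(-17\right) = -3 + 47 \left(-17\right) = -3 - 799 = -802$)
$o = - \frac{299}{4}$ ($o = \frac{1}{4} \left(-299\right) = - \frac{299}{4} \approx -74.75$)
$l{\left(Q \right)} = - \frac{Q}{2} - \frac{Q^{2}}{2}$ ($l{\left(Q \right)} = - \frac{Q Q + Q}{2} = - \frac{Q^{2} + Q}{2} = - \frac{Q + Q^{2}}{2} = - \frac{Q}{2} - \frac{Q^{2}}{2}$)
$r{\left(s \right)} = \frac{299}{4} + s$ ($r{\left(s \right)} = s - - \frac{299}{4} = s + \frac{299}{4} = \frac{299}{4} + s$)
$\frac{r{\left(707 \right)} + B}{l{\left(-338 \right)} - 9904} = \frac{\left(\frac{299}{4} + 707\right) - 802}{\left(- \frac{1}{2}\right) \left(-338\right) \left(1 - 338\right) - 9904} = \frac{\frac{3127}{4} - 802}{\left(- \frac{1}{2}\right) \left(-338\right) \left(-337\right) - 9904} = - \frac{81}{4 \left(-56953 - 9904\right)} = - \frac{81}{4 \left(-66857\right)} = \left(- \frac{81}{4}\right) \left(- \frac{1}{66857}\right) = \frac{81}{267428}$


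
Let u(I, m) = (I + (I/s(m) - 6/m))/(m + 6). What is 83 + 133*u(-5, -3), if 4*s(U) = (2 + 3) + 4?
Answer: -4010/27 ≈ -148.52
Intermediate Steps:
s(U) = 9/4 (s(U) = ((2 + 3) + 4)/4 = (5 + 4)/4 = (¼)*9 = 9/4)
u(I, m) = (-6/m + 13*I/9)/(6 + m) (u(I, m) = (I + (I/(9/4) - 6/m))/(m + 6) = (I + (I*(4/9) - 6/m))/(6 + m) = (I + (4*I/9 - 6/m))/(6 + m) = (I + (-6/m + 4*I/9))/(6 + m) = (-6/m + 13*I/9)/(6 + m))
83 + 133*u(-5, -3) = 83 + 133*((⅑)*(-54 + 13*(-5)*(-3))/(-3*(6 - 3))) = 83 + 133*((⅑)*(-⅓)*(-54 + 195)/3) = 83 + 133*((⅑)*(-⅓)*(⅓)*141) = 83 + 133*(-47/27) = 83 - 6251/27 = -4010/27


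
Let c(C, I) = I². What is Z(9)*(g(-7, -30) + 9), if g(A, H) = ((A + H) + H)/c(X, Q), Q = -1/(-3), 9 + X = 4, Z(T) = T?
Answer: -5346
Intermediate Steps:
X = -5 (X = -9 + 4 = -5)
Q = ⅓ (Q = -1*(-⅓) = ⅓ ≈ 0.33333)
g(A, H) = 9*A + 18*H (g(A, H) = ((A + H) + H)/((⅓)²) = (A + 2*H)/(⅑) = (A + 2*H)*9 = 9*A + 18*H)
Z(9)*(g(-7, -30) + 9) = 9*((9*(-7) + 18*(-30)) + 9) = 9*((-63 - 540) + 9) = 9*(-603 + 9) = 9*(-594) = -5346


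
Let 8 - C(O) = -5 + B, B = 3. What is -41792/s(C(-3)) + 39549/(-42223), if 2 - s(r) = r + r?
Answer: 881935867/380007 ≈ 2320.8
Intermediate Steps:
C(O) = 10 (C(O) = 8 - (-5 + 3) = 8 - 1*(-2) = 8 + 2 = 10)
s(r) = 2 - 2*r (s(r) = 2 - (r + r) = 2 - 2*r)
-41792/s(C(-3)) + 39549/(-42223) = -41792/(2 - 2*10) + 39549/(-42223) = -41792/(2 - 20) + 39549*(-1/42223) = -41792/(-18) - 39549/42223 = -41792*(-1/18) - 39549/42223 = 20896/9 - 39549/42223 = 881935867/380007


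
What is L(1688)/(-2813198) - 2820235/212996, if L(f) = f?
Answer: -3967119499389/299599960604 ≈ -13.241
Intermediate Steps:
L(1688)/(-2813198) - 2820235/212996 = 1688/(-2813198) - 2820235/212996 = 1688*(-1/2813198) - 2820235*1/212996 = -844/1406599 - 2820235/212996 = -3967119499389/299599960604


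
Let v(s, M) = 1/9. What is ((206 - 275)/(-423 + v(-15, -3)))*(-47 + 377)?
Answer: 9315/173 ≈ 53.844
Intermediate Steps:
v(s, M) = ⅑
((206 - 275)/(-423 + v(-15, -3)))*(-47 + 377) = ((206 - 275)/(-423 + ⅑))*(-47 + 377) = -69/(-3806/9)*330 = -69*(-9/3806)*330 = (621/3806)*330 = 9315/173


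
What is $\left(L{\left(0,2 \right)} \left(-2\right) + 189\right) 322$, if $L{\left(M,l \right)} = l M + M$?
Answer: $60858$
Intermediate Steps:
$L{\left(M,l \right)} = M + M l$ ($L{\left(M,l \right)} = M l + M = M + M l$)
$\left(L{\left(0,2 \right)} \left(-2\right) + 189\right) 322 = \left(0 \left(1 + 2\right) \left(-2\right) + 189\right) 322 = \left(0 \cdot 3 \left(-2\right) + 189\right) 322 = \left(0 \left(-2\right) + 189\right) 322 = \left(0 + 189\right) 322 = 189 \cdot 322 = 60858$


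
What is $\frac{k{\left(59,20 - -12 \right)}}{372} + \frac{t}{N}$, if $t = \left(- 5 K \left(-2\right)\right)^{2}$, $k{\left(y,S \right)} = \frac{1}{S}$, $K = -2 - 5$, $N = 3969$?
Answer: $\frac{396827}{321408} \approx 1.2347$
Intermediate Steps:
$K = -7$ ($K = -2 - 5 = -7$)
$t = 4900$ ($t = \left(\left(-5\right) \left(-7\right) \left(-2\right)\right)^{2} = \left(35 \left(-2\right)\right)^{2} = \left(-70\right)^{2} = 4900$)
$\frac{k{\left(59,20 - -12 \right)}}{372} + \frac{t}{N} = \frac{1}{\left(20 - -12\right) 372} + \frac{4900}{3969} = \frac{1}{20 + 12} \cdot \frac{1}{372} + 4900 \cdot \frac{1}{3969} = \frac{1}{32} \cdot \frac{1}{372} + \frac{100}{81} = \frac{1}{11904} + \frac{100}{81} = \frac{396827}{321408}$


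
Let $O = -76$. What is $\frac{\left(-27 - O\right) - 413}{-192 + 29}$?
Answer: $\frac{364}{163} \approx 2.2331$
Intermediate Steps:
$\frac{\left(-27 - O\right) - 413}{-192 + 29} = \frac{\left(-27 - -76\right) - 413}{-192 + 29} = \frac{\left(-27 + 76\right) - 413}{-163} = \left(49 - 413\right) \left(- \frac{1}{163}\right) = \left(-364\right) \left(- \frac{1}{163}\right) = \frac{364}{163}$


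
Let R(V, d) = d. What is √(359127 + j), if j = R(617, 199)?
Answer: √359326 ≈ 599.44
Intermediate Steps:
j = 199
√(359127 + j) = √(359127 + 199) = √359326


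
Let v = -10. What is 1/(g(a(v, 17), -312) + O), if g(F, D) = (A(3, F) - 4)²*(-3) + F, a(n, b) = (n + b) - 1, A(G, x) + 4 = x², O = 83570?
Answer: 1/81224 ≈ 1.2312e-5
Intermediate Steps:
A(G, x) = -4 + x²
a(n, b) = -1 + b + n (a(n, b) = (b + n) - 1 = -1 + b + n)
g(F, D) = F - 3*(-8 + F²)² (g(F, D) = ((-4 + F²) - 4)²*(-3) + F = (-8 + F²)²*(-3) + F = -3*(-8 + F²)² + F = F - 3*(-8 + F²)²)
1/(g(a(v, 17), -312) + O) = 1/(((-1 + 17 - 10) - 3*(-8 + (-1 + 17 - 10)²)²) + 83570) = 1/((6 - 3*(-8 + 6²)²) + 83570) = 1/((6 - 3*(-8 + 36)²) + 83570) = 1/((6 - 3*28²) + 83570) = 1/((6 - 3*784) + 83570) = 1/((6 - 2352) + 83570) = 1/(-2346 + 83570) = 1/81224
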